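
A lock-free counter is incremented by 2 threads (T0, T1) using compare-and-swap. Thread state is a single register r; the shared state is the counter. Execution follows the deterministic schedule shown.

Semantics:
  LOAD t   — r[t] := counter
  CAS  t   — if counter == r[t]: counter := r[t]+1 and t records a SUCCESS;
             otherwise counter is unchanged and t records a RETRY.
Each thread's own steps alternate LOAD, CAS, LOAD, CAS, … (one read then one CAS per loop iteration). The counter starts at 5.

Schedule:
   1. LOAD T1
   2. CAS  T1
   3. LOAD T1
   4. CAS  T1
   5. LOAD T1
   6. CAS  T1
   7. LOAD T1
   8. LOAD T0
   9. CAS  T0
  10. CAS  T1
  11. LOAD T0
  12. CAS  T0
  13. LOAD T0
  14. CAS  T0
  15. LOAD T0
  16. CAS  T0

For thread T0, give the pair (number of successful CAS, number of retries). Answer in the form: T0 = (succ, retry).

T0 = (4, 0)

step 1: T1 LOAD ⇒ load; ctr=5 reg=5
step 2: T1 CAS ⇒ ok; ctr=6 reg=5
step 3: T1 LOAD ⇒ load; ctr=6 reg=6
step 4: T1 CAS ⇒ ok; ctr=7 reg=6
step 5: T1 LOAD ⇒ load; ctr=7 reg=7
step 6: T1 CAS ⇒ ok; ctr=8 reg=7
step 7: T1 LOAD ⇒ load; ctr=8 reg=8
step 8: T0 LOAD ⇒ load; ctr=8 reg=8
step 9: T0 CAS ⇒ ok; ctr=9 reg=8
step 10: T1 CAS ⇒ retry; ctr=9 reg=8
step 11: T0 LOAD ⇒ load; ctr=9 reg=9
step 12: T0 CAS ⇒ ok; ctr=10 reg=9
step 13: T0 LOAD ⇒ load; ctr=10 reg=10
step 14: T0 CAS ⇒ ok; ctr=11 reg=10
step 15: T0 LOAD ⇒ load; ctr=11 reg=11
step 16: T0 CAS ⇒ ok; ctr=12 reg=11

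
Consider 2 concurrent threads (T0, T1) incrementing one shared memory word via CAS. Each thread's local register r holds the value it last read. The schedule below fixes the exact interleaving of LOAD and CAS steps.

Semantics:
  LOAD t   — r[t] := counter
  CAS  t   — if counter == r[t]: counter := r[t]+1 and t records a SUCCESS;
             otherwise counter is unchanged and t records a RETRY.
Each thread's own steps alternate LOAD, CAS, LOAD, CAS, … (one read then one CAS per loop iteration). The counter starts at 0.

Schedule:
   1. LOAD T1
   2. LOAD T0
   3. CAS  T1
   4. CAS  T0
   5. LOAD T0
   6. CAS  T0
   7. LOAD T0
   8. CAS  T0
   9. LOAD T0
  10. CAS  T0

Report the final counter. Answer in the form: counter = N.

T1 LOAD — after: cnt=0, r=0 — load
T0 LOAD — after: cnt=0, r=0 — load
T1 CAS — after: cnt=1, r=0 — ok
T0 CAS — after: cnt=1, r=0 — retry
T0 LOAD — after: cnt=1, r=1 — load
T0 CAS — after: cnt=2, r=1 — ok
T0 LOAD — after: cnt=2, r=2 — load
T0 CAS — after: cnt=3, r=2 — ok
T0 LOAD — after: cnt=3, r=3 — load
T0 CAS — after: cnt=4, r=3 — ok

counter = 4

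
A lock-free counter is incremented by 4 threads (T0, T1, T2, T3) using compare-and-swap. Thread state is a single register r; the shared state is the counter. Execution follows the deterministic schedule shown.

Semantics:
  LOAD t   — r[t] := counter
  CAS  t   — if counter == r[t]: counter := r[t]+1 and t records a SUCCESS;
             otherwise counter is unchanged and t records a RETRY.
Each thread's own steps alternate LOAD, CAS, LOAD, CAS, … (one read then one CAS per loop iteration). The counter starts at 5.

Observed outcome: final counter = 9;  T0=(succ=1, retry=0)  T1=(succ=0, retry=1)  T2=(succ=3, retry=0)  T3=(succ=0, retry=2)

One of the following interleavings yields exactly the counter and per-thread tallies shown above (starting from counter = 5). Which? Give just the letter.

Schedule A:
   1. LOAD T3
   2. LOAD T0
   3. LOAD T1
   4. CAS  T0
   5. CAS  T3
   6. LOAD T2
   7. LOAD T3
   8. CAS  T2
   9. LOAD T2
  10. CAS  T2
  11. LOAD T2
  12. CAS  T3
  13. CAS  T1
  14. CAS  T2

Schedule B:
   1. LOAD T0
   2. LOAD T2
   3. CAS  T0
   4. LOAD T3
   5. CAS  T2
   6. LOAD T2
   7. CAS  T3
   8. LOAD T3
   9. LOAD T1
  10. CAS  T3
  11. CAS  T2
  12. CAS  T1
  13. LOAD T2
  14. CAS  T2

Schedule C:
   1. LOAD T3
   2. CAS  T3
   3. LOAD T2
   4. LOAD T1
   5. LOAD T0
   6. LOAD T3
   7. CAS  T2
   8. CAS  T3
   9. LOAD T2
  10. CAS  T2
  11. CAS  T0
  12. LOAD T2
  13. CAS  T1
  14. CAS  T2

A

Run A:
T3 LOAD — after: cnt=5, r=5 — load
T0 LOAD — after: cnt=5, r=5 — load
T1 LOAD — after: cnt=5, r=5 — load
T0 CAS — after: cnt=6, r=5 — ok
T3 CAS — after: cnt=6, r=5 — retry
T2 LOAD — after: cnt=6, r=6 — load
T3 LOAD — after: cnt=6, r=6 — load
T2 CAS — after: cnt=7, r=6 — ok
T2 LOAD — after: cnt=7, r=7 — load
T2 CAS — after: cnt=8, r=7 — ok
T2 LOAD — after: cnt=8, r=8 — load
T3 CAS — after: cnt=8, r=6 — retry
T1 CAS — after: cnt=8, r=5 — retry
T2 CAS — after: cnt=9, r=8 — ok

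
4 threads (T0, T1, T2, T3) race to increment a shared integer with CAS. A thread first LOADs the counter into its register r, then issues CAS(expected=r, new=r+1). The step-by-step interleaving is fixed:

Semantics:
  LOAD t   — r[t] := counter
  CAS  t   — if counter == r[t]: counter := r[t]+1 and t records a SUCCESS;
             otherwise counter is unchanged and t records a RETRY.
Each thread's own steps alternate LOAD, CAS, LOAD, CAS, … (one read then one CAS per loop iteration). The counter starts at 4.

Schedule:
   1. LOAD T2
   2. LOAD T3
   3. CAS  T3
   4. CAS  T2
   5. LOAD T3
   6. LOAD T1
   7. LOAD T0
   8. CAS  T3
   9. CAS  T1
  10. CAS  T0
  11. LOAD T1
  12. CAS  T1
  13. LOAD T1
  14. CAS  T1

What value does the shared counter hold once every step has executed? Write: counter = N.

step 1: T2 LOAD ⇒ load; ctr=4 reg=4
step 2: T3 LOAD ⇒ load; ctr=4 reg=4
step 3: T3 CAS ⇒ ok; ctr=5 reg=4
step 4: T2 CAS ⇒ retry; ctr=5 reg=4
step 5: T3 LOAD ⇒ load; ctr=5 reg=5
step 6: T1 LOAD ⇒ load; ctr=5 reg=5
step 7: T0 LOAD ⇒ load; ctr=5 reg=5
step 8: T3 CAS ⇒ ok; ctr=6 reg=5
step 9: T1 CAS ⇒ retry; ctr=6 reg=5
step 10: T0 CAS ⇒ retry; ctr=6 reg=5
step 11: T1 LOAD ⇒ load; ctr=6 reg=6
step 12: T1 CAS ⇒ ok; ctr=7 reg=6
step 13: T1 LOAD ⇒ load; ctr=7 reg=7
step 14: T1 CAS ⇒ ok; ctr=8 reg=7

counter = 8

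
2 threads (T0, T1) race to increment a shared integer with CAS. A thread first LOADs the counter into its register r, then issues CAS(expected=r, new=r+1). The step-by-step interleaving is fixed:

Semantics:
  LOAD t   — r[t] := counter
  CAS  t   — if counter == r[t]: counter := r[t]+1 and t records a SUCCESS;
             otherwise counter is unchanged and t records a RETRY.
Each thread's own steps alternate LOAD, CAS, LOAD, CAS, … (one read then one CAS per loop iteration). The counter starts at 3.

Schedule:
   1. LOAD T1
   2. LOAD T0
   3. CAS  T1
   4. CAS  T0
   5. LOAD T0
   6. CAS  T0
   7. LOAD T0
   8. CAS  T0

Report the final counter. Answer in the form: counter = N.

T1 LOAD — after: cnt=3, r=3 — load
T0 LOAD — after: cnt=3, r=3 — load
T1 CAS — after: cnt=4, r=3 — ok
T0 CAS — after: cnt=4, r=3 — retry
T0 LOAD — after: cnt=4, r=4 — load
T0 CAS — after: cnt=5, r=4 — ok
T0 LOAD — after: cnt=5, r=5 — load
T0 CAS — after: cnt=6, r=5 — ok

counter = 6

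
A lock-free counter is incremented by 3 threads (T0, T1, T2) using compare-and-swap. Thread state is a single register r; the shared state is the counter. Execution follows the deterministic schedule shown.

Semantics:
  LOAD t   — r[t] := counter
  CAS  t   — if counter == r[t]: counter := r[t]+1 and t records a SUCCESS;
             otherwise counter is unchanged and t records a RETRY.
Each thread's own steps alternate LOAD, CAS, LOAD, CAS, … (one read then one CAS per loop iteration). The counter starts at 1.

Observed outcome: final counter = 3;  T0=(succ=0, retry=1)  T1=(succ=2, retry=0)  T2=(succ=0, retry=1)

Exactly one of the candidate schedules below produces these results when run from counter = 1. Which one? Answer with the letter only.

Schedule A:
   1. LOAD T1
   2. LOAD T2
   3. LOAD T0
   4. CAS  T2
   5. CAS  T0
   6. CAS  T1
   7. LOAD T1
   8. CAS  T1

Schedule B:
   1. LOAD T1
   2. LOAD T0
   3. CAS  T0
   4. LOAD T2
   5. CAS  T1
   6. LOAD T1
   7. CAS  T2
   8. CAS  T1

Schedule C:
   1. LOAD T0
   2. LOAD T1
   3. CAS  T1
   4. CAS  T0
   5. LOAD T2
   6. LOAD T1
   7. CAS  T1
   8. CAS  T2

C

Tracing schedule C:
1. LOAD T0 → mem=1 r[T0]=1 [LOAD]
2. LOAD T1 → mem=1 r[T1]=1 [LOAD]
3. CAS T1 → mem=2 r[T1]=1 [OK]
4. CAS T0 → mem=2 r[T0]=1 [RETRY]
5. LOAD T2 → mem=2 r[T2]=2 [LOAD]
6. LOAD T1 → mem=2 r[T1]=2 [LOAD]
7. CAS T1 → mem=3 r[T1]=2 [OK]
8. CAS T2 → mem=3 r[T2]=2 [RETRY]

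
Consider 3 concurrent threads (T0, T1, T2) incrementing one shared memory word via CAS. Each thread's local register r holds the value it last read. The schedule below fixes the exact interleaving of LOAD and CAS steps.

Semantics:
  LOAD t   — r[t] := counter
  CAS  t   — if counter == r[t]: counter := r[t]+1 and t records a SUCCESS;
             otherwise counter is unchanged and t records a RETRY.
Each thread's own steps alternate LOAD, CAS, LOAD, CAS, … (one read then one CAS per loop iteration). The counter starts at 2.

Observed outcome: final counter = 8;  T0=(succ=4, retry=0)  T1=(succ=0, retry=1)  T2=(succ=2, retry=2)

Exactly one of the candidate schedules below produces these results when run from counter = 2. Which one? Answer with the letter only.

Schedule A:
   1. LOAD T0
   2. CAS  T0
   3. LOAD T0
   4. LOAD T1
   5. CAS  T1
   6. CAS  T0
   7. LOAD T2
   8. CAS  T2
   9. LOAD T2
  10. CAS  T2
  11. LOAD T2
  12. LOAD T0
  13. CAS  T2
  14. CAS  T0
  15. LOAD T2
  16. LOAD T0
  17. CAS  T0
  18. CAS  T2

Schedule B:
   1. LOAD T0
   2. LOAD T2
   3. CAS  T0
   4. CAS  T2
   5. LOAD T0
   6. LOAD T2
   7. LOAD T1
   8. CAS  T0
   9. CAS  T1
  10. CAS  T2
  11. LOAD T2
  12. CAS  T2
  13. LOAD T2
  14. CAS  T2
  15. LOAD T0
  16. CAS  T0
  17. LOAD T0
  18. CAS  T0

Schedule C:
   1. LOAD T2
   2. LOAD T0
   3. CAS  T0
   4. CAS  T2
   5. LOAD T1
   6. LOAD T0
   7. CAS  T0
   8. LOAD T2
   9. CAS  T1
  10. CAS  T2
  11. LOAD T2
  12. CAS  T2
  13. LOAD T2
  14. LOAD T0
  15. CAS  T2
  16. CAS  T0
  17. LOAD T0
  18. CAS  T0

B

Simulating candidate B:
#1 T0 reads 2
#2 T2 reads 2
#3 T0 CAS(2→3) writes; counter now 3
#4 T2 CAS(2→3) fails; counter now 3
#5 T0 reads 3
#6 T2 reads 3
#7 T1 reads 3
#8 T0 CAS(3→4) writes; counter now 4
#9 T1 CAS(3→4) fails; counter now 4
#10 T2 CAS(3→4) fails; counter now 4
#11 T2 reads 4
#12 T2 CAS(4→5) writes; counter now 5
#13 T2 reads 5
#14 T2 CAS(5→6) writes; counter now 6
#15 T0 reads 6
#16 T0 CAS(6→7) writes; counter now 7
#17 T0 reads 7
#18 T0 CAS(7→8) writes; counter now 8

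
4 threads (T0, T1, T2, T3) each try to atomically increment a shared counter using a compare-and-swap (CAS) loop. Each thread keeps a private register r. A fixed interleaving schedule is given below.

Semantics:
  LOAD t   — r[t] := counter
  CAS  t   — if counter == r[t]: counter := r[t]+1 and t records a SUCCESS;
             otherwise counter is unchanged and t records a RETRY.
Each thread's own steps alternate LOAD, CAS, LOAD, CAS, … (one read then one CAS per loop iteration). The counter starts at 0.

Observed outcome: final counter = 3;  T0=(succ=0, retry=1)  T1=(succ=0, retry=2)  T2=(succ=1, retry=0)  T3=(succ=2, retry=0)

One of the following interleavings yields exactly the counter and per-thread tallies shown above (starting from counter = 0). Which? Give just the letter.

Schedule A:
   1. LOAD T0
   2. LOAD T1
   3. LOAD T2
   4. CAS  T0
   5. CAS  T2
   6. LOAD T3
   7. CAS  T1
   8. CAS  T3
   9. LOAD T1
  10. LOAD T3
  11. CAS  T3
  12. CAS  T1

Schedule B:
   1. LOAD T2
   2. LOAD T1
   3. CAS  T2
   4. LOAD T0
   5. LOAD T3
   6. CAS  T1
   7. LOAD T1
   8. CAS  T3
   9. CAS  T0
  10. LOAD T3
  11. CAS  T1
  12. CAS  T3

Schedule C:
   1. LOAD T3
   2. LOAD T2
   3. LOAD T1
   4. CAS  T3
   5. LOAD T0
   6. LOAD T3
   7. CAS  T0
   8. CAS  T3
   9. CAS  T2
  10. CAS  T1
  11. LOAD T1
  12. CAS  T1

Run B:
T2 LOAD — after: cnt=0, r=0 — load
T1 LOAD — after: cnt=0, r=0 — load
T2 CAS — after: cnt=1, r=0 — ok
T0 LOAD — after: cnt=1, r=1 — load
T3 LOAD — after: cnt=1, r=1 — load
T1 CAS — after: cnt=1, r=0 — retry
T1 LOAD — after: cnt=1, r=1 — load
T3 CAS — after: cnt=2, r=1 — ok
T0 CAS — after: cnt=2, r=1 — retry
T3 LOAD — after: cnt=2, r=2 — load
T1 CAS — after: cnt=2, r=1 — retry
T3 CAS — after: cnt=3, r=2 — ok

B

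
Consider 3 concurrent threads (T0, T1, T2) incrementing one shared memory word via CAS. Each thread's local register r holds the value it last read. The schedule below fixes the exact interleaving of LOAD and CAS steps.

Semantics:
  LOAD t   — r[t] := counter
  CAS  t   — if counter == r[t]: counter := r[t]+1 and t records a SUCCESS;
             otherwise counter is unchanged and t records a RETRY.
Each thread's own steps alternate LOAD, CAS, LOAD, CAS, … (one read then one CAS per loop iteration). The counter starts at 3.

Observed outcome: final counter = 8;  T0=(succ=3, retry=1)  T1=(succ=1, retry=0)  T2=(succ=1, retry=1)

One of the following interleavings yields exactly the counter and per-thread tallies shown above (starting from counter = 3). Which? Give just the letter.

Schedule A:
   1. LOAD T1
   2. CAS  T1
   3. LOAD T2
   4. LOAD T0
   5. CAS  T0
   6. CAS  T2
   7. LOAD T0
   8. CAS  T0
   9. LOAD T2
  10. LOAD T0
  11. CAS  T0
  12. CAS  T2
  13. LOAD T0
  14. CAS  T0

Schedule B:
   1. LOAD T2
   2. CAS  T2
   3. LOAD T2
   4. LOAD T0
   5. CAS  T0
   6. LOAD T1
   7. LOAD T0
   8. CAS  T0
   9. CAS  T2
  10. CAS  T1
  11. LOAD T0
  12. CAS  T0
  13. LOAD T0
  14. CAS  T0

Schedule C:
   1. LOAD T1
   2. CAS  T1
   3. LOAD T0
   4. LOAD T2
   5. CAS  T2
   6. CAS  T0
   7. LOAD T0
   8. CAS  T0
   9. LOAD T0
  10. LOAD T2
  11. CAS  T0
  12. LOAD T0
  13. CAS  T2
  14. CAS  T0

C

Run C:
T1 LOAD — after: cnt=3, r=3 — load
T1 CAS — after: cnt=4, r=3 — ok
T0 LOAD — after: cnt=4, r=4 — load
T2 LOAD — after: cnt=4, r=4 — load
T2 CAS — after: cnt=5, r=4 — ok
T0 CAS — after: cnt=5, r=4 — retry
T0 LOAD — after: cnt=5, r=5 — load
T0 CAS — after: cnt=6, r=5 — ok
T0 LOAD — after: cnt=6, r=6 — load
T2 LOAD — after: cnt=6, r=6 — load
T0 CAS — after: cnt=7, r=6 — ok
T0 LOAD — after: cnt=7, r=7 — load
T2 CAS — after: cnt=7, r=6 — retry
T0 CAS — after: cnt=8, r=7 — ok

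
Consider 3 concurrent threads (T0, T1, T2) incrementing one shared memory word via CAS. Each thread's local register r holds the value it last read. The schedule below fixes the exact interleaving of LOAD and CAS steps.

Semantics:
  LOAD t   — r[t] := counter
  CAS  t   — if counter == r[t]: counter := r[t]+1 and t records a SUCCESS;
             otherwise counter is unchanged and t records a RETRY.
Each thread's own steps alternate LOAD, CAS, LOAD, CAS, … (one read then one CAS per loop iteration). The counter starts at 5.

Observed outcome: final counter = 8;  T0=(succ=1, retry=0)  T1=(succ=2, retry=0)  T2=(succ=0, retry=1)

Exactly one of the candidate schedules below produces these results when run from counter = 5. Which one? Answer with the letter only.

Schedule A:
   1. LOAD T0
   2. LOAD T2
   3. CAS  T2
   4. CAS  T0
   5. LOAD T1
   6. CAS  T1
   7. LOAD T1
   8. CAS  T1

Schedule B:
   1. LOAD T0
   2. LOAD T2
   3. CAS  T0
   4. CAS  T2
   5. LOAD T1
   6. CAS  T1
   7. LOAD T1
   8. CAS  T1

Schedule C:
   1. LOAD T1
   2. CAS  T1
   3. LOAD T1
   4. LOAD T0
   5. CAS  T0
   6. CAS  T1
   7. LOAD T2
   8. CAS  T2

Run B:
   1) LOAD T0:  M=5  r_T0=5
   2) LOAD T2:  M=5  r_T2=5
   3) CAS  T0:  M=6  r_T0=5 ✓
   4) CAS  T2:  M=6  r_T2=5 ✗
   5) LOAD T1:  M=6  r_T1=6
   6) CAS  T1:  M=7  r_T1=6 ✓
   7) LOAD T1:  M=7  r_T1=7
   8) CAS  T1:  M=8  r_T1=7 ✓

B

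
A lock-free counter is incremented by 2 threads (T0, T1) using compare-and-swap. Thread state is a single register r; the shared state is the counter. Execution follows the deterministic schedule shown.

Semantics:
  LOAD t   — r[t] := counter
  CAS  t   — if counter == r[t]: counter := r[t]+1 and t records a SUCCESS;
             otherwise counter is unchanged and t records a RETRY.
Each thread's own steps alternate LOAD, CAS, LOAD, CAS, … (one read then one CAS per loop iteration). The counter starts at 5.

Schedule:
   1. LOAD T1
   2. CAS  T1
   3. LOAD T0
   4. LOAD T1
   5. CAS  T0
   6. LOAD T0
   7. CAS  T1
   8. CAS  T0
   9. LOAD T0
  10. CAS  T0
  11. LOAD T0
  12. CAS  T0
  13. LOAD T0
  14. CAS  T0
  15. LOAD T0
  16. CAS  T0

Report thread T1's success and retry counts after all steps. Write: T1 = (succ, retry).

#1 T1 reads 5
#2 T1 CAS(5→6) writes; counter now 6
#3 T0 reads 6
#4 T1 reads 6
#5 T0 CAS(6→7) writes; counter now 7
#6 T0 reads 7
#7 T1 CAS(6→7) fails; counter now 7
#8 T0 CAS(7→8) writes; counter now 8
#9 T0 reads 8
#10 T0 CAS(8→9) writes; counter now 9
#11 T0 reads 9
#12 T0 CAS(9→10) writes; counter now 10
#13 T0 reads 10
#14 T0 CAS(10→11) writes; counter now 11
#15 T0 reads 11
#16 T0 CAS(11→12) writes; counter now 12

T1 = (1, 1)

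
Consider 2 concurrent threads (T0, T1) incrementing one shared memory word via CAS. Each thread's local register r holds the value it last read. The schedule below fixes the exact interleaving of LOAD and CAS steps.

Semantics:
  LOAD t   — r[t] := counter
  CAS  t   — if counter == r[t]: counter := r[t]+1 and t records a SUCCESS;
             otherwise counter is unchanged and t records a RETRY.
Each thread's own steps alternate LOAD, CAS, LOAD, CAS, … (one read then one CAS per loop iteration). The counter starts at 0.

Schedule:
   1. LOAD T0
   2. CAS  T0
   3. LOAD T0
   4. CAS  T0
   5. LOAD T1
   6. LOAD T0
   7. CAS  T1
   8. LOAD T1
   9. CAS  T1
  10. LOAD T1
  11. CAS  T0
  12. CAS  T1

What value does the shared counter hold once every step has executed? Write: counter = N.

counter = 5

   1) LOAD T0:  M=0  r_T0=0
   2) CAS  T0:  M=1  r_T0=0 ✓
   3) LOAD T0:  M=1  r_T0=1
   4) CAS  T0:  M=2  r_T0=1 ✓
   5) LOAD T1:  M=2  r_T1=2
   6) LOAD T0:  M=2  r_T0=2
   7) CAS  T1:  M=3  r_T1=2 ✓
   8) LOAD T1:  M=3  r_T1=3
   9) CAS  T1:  M=4  r_T1=3 ✓
  10) LOAD T1:  M=4  r_T1=4
  11) CAS  T0:  M=4  r_T0=2 ✗
  12) CAS  T1:  M=5  r_T1=4 ✓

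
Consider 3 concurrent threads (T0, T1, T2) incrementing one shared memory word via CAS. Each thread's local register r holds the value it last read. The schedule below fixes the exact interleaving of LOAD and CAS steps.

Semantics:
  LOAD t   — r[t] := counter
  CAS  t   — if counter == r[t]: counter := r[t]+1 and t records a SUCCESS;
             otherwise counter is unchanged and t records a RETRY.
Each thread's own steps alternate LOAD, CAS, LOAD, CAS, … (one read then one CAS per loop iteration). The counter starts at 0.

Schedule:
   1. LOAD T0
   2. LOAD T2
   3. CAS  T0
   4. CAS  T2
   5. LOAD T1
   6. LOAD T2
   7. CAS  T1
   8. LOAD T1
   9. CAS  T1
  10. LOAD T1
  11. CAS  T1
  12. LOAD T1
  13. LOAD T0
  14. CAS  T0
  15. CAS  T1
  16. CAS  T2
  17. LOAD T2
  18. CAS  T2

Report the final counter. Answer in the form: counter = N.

counter = 6

step 1: T0 LOAD ⇒ load; ctr=0 reg=0
step 2: T2 LOAD ⇒ load; ctr=0 reg=0
step 3: T0 CAS ⇒ ok; ctr=1 reg=0
step 4: T2 CAS ⇒ retry; ctr=1 reg=0
step 5: T1 LOAD ⇒ load; ctr=1 reg=1
step 6: T2 LOAD ⇒ load; ctr=1 reg=1
step 7: T1 CAS ⇒ ok; ctr=2 reg=1
step 8: T1 LOAD ⇒ load; ctr=2 reg=2
step 9: T1 CAS ⇒ ok; ctr=3 reg=2
step 10: T1 LOAD ⇒ load; ctr=3 reg=3
step 11: T1 CAS ⇒ ok; ctr=4 reg=3
step 12: T1 LOAD ⇒ load; ctr=4 reg=4
step 13: T0 LOAD ⇒ load; ctr=4 reg=4
step 14: T0 CAS ⇒ ok; ctr=5 reg=4
step 15: T1 CAS ⇒ retry; ctr=5 reg=4
step 16: T2 CAS ⇒ retry; ctr=5 reg=1
step 17: T2 LOAD ⇒ load; ctr=5 reg=5
step 18: T2 CAS ⇒ ok; ctr=6 reg=5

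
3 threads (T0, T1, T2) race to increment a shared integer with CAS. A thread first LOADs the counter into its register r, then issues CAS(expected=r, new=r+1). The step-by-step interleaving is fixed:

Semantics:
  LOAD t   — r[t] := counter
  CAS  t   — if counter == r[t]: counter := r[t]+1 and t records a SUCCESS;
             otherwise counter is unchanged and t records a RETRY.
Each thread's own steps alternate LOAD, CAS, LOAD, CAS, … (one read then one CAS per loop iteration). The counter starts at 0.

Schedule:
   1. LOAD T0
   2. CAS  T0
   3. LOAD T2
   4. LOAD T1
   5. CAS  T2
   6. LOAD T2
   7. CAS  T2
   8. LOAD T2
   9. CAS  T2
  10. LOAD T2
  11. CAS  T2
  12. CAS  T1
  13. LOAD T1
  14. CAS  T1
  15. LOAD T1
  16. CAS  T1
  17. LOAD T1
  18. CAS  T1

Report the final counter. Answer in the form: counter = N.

[1] T0.load  rd  (counter 0, T0.r 0)
[2] T0.cas  hit  (counter 1, T0.r 0)
[3] T2.load  rd  (counter 1, T2.r 1)
[4] T1.load  rd  (counter 1, T1.r 1)
[5] T2.cas  hit  (counter 2, T2.r 1)
[6] T2.load  rd  (counter 2, T2.r 2)
[7] T2.cas  hit  (counter 3, T2.r 2)
[8] T2.load  rd  (counter 3, T2.r 3)
[9] T2.cas  hit  (counter 4, T2.r 3)
[10] T2.load  rd  (counter 4, T2.r 4)
[11] T2.cas  hit  (counter 5, T2.r 4)
[12] T1.cas  miss  (counter 5, T1.r 1)
[13] T1.load  rd  (counter 5, T1.r 5)
[14] T1.cas  hit  (counter 6, T1.r 5)
[15] T1.load  rd  (counter 6, T1.r 6)
[16] T1.cas  hit  (counter 7, T1.r 6)
[17] T1.load  rd  (counter 7, T1.r 7)
[18] T1.cas  hit  (counter 8, T1.r 7)

counter = 8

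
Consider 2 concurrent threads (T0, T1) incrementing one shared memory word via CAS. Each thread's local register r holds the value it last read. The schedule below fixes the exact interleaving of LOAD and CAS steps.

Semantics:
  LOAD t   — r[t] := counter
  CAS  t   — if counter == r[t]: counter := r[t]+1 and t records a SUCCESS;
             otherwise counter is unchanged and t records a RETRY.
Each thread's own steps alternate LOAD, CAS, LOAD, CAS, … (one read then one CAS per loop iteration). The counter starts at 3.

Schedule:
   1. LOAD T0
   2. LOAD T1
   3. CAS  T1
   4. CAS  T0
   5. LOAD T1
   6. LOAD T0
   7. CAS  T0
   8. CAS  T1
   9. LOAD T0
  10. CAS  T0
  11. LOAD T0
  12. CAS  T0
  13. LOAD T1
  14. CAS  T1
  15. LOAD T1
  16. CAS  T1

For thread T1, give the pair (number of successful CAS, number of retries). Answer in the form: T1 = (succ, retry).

1. LOAD T0 → mem=3 r[T0]=3 [LOAD]
2. LOAD T1 → mem=3 r[T1]=3 [LOAD]
3. CAS T1 → mem=4 r[T1]=3 [OK]
4. CAS T0 → mem=4 r[T0]=3 [RETRY]
5. LOAD T1 → mem=4 r[T1]=4 [LOAD]
6. LOAD T0 → mem=4 r[T0]=4 [LOAD]
7. CAS T0 → mem=5 r[T0]=4 [OK]
8. CAS T1 → mem=5 r[T1]=4 [RETRY]
9. LOAD T0 → mem=5 r[T0]=5 [LOAD]
10. CAS T0 → mem=6 r[T0]=5 [OK]
11. LOAD T0 → mem=6 r[T0]=6 [LOAD]
12. CAS T0 → mem=7 r[T0]=6 [OK]
13. LOAD T1 → mem=7 r[T1]=7 [LOAD]
14. CAS T1 → mem=8 r[T1]=7 [OK]
15. LOAD T1 → mem=8 r[T1]=8 [LOAD]
16. CAS T1 → mem=9 r[T1]=8 [OK]

T1 = (3, 1)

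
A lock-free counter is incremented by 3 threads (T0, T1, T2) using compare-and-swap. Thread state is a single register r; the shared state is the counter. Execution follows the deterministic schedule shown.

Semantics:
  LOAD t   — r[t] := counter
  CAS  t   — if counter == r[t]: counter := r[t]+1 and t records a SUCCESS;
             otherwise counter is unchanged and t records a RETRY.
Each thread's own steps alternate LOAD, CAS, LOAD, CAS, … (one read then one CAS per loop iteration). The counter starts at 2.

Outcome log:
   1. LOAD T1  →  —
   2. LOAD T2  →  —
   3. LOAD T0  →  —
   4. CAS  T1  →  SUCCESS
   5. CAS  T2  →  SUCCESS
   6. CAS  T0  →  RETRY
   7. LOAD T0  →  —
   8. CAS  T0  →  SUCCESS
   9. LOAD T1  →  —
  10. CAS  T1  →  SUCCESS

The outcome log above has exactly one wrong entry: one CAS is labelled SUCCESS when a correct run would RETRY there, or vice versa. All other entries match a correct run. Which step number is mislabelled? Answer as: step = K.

step = 5

Correct run:
   1) LOAD T1:  M=2  r_T1=2
   2) LOAD T2:  M=2  r_T2=2
   3) LOAD T0:  M=2  r_T0=2
   4) CAS  T1:  M=3  r_T1=2 ✓
   5) CAS  T2:  M=3  r_T2=2 ✗
   6) CAS  T0:  M=3  r_T0=2 ✗
   7) LOAD T0:  M=3  r_T0=3
   8) CAS  T0:  M=4  r_T0=3 ✓
   9) LOAD T1:  M=4  r_T1=4
  10) CAS  T1:  M=5  r_T1=4 ✓
Mismatch at 5.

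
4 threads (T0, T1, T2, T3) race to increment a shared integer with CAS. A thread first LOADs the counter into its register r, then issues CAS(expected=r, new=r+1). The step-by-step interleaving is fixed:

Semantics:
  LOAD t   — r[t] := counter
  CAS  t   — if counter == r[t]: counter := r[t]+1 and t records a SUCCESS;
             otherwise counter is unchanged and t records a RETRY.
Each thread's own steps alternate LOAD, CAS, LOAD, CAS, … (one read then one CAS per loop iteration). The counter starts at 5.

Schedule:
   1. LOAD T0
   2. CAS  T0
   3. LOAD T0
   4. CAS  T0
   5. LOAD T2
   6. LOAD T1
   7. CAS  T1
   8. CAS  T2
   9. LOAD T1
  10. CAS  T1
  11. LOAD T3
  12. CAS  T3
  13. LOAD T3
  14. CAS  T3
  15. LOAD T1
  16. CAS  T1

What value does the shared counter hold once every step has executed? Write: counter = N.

counter = 12

#1 T0 reads 5
#2 T0 CAS(5→6) writes; counter now 6
#3 T0 reads 6
#4 T0 CAS(6→7) writes; counter now 7
#5 T2 reads 7
#6 T1 reads 7
#7 T1 CAS(7→8) writes; counter now 8
#8 T2 CAS(7→8) fails; counter now 8
#9 T1 reads 8
#10 T1 CAS(8→9) writes; counter now 9
#11 T3 reads 9
#12 T3 CAS(9→10) writes; counter now 10
#13 T3 reads 10
#14 T3 CAS(10→11) writes; counter now 11
#15 T1 reads 11
#16 T1 CAS(11→12) writes; counter now 12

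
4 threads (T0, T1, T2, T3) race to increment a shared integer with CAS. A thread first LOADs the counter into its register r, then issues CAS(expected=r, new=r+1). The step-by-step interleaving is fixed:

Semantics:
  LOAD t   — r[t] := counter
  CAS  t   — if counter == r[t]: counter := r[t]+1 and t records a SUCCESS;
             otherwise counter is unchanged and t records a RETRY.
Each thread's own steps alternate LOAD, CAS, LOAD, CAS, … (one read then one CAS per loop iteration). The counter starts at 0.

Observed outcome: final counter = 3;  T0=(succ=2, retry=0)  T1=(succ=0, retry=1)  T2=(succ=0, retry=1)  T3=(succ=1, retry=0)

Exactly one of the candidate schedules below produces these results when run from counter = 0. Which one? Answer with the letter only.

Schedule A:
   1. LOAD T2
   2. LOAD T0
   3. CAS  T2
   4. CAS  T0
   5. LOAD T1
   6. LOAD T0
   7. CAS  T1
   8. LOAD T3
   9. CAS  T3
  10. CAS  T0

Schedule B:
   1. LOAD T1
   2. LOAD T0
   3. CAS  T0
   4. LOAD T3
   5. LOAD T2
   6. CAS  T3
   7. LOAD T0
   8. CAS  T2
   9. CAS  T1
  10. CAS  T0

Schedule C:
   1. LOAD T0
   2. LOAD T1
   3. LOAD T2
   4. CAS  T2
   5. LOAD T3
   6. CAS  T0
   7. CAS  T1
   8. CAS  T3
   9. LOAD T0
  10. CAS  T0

B

Tracing schedule B:
#1 T1 reads 0
#2 T0 reads 0
#3 T0 CAS(0→1) writes; counter now 1
#4 T3 reads 1
#5 T2 reads 1
#6 T3 CAS(1→2) writes; counter now 2
#7 T0 reads 2
#8 T2 CAS(1→2) fails; counter now 2
#9 T1 CAS(0→1) fails; counter now 2
#10 T0 CAS(2→3) writes; counter now 3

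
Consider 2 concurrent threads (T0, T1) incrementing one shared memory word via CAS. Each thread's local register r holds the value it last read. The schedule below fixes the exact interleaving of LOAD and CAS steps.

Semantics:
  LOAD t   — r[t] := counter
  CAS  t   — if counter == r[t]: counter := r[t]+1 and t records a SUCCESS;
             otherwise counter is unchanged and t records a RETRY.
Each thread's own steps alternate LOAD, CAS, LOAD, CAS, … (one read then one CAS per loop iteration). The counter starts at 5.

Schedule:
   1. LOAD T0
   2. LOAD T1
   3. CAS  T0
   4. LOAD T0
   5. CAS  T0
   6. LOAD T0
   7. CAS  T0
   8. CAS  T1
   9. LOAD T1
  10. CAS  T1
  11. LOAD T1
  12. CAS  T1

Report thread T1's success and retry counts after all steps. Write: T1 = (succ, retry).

1. LOAD T0 → mem=5 r[T0]=5 [LOAD]
2. LOAD T1 → mem=5 r[T1]=5 [LOAD]
3. CAS T0 → mem=6 r[T0]=5 [OK]
4. LOAD T0 → mem=6 r[T0]=6 [LOAD]
5. CAS T0 → mem=7 r[T0]=6 [OK]
6. LOAD T0 → mem=7 r[T0]=7 [LOAD]
7. CAS T0 → mem=8 r[T0]=7 [OK]
8. CAS T1 → mem=8 r[T1]=5 [RETRY]
9. LOAD T1 → mem=8 r[T1]=8 [LOAD]
10. CAS T1 → mem=9 r[T1]=8 [OK]
11. LOAD T1 → mem=9 r[T1]=9 [LOAD]
12. CAS T1 → mem=10 r[T1]=9 [OK]

T1 = (2, 1)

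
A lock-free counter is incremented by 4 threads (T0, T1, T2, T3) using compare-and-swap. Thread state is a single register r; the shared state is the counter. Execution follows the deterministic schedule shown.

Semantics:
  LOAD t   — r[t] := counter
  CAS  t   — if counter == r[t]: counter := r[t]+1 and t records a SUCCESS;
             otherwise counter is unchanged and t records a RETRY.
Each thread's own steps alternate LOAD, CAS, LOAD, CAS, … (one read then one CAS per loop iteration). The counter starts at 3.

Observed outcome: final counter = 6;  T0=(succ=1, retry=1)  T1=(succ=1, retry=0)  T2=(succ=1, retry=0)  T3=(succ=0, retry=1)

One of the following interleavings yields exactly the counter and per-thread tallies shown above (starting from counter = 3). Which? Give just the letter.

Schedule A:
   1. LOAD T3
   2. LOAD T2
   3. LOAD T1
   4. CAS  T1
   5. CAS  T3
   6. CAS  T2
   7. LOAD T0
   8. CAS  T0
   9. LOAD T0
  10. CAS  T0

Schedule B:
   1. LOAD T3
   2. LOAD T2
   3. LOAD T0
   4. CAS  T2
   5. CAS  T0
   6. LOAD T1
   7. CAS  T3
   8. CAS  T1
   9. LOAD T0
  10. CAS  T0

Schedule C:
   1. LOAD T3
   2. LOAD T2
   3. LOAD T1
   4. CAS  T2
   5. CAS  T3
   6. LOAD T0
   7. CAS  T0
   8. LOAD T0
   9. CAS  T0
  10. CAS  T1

Tracing schedule B:
1. LOAD T3 → mem=3 r[T3]=3 [LOAD]
2. LOAD T2 → mem=3 r[T2]=3 [LOAD]
3. LOAD T0 → mem=3 r[T0]=3 [LOAD]
4. CAS T2 → mem=4 r[T2]=3 [OK]
5. CAS T0 → mem=4 r[T0]=3 [RETRY]
6. LOAD T1 → mem=4 r[T1]=4 [LOAD]
7. CAS T3 → mem=4 r[T3]=3 [RETRY]
8. CAS T1 → mem=5 r[T1]=4 [OK]
9. LOAD T0 → mem=5 r[T0]=5 [LOAD]
10. CAS T0 → mem=6 r[T0]=5 [OK]

B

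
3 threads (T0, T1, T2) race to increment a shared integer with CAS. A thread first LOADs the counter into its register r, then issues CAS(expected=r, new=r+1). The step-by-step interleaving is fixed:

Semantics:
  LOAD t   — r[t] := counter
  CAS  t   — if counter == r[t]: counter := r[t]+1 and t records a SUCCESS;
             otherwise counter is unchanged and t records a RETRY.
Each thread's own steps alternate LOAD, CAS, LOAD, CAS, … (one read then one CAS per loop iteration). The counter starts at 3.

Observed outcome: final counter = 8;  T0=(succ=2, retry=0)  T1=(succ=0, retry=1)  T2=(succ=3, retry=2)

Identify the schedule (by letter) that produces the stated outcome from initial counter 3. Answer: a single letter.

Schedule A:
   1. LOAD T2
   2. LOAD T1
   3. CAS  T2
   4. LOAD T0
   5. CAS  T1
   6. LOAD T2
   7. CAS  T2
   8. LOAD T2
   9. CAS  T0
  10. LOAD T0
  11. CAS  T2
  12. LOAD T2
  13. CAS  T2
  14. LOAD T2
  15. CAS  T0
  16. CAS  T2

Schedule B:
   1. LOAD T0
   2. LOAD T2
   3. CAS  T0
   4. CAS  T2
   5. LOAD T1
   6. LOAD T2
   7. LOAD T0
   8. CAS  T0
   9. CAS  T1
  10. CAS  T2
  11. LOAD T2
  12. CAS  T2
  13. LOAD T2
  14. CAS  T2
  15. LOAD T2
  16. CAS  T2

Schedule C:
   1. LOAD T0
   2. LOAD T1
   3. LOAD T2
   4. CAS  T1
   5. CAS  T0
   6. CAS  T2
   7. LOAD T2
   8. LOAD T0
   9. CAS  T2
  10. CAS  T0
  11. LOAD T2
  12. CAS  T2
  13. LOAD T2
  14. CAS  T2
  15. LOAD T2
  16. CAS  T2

Run B:
[1] T0.load  rd  (counter 3, T0.r 3)
[2] T2.load  rd  (counter 3, T2.r 3)
[3] T0.cas  hit  (counter 4, T0.r 3)
[4] T2.cas  miss  (counter 4, T2.r 3)
[5] T1.load  rd  (counter 4, T1.r 4)
[6] T2.load  rd  (counter 4, T2.r 4)
[7] T0.load  rd  (counter 4, T0.r 4)
[8] T0.cas  hit  (counter 5, T0.r 4)
[9] T1.cas  miss  (counter 5, T1.r 4)
[10] T2.cas  miss  (counter 5, T2.r 4)
[11] T2.load  rd  (counter 5, T2.r 5)
[12] T2.cas  hit  (counter 6, T2.r 5)
[13] T2.load  rd  (counter 6, T2.r 6)
[14] T2.cas  hit  (counter 7, T2.r 6)
[15] T2.load  rd  (counter 7, T2.r 7)
[16] T2.cas  hit  (counter 8, T2.r 7)

B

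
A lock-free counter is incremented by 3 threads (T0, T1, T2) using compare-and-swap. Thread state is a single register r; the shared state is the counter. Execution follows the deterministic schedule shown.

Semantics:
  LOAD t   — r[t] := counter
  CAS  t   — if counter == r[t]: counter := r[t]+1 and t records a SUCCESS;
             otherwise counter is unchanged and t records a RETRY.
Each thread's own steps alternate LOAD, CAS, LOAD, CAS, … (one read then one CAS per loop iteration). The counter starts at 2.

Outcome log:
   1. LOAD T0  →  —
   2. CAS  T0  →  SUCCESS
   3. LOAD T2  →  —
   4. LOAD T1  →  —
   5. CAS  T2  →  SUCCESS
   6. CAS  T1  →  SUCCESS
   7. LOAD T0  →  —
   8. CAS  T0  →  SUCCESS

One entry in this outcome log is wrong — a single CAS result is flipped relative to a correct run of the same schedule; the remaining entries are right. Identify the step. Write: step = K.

Correct run:
T0 LOAD — after: cnt=2, r=2 — load
T0 CAS — after: cnt=3, r=2 — ok
T2 LOAD — after: cnt=3, r=3 — load
T1 LOAD — after: cnt=3, r=3 — load
T2 CAS — after: cnt=4, r=3 — ok
T1 CAS — after: cnt=4, r=3 — retry
T0 LOAD — after: cnt=4, r=4 — load
T0 CAS — after: cnt=5, r=4 — ok
Log disagrees first at step 6.

step = 6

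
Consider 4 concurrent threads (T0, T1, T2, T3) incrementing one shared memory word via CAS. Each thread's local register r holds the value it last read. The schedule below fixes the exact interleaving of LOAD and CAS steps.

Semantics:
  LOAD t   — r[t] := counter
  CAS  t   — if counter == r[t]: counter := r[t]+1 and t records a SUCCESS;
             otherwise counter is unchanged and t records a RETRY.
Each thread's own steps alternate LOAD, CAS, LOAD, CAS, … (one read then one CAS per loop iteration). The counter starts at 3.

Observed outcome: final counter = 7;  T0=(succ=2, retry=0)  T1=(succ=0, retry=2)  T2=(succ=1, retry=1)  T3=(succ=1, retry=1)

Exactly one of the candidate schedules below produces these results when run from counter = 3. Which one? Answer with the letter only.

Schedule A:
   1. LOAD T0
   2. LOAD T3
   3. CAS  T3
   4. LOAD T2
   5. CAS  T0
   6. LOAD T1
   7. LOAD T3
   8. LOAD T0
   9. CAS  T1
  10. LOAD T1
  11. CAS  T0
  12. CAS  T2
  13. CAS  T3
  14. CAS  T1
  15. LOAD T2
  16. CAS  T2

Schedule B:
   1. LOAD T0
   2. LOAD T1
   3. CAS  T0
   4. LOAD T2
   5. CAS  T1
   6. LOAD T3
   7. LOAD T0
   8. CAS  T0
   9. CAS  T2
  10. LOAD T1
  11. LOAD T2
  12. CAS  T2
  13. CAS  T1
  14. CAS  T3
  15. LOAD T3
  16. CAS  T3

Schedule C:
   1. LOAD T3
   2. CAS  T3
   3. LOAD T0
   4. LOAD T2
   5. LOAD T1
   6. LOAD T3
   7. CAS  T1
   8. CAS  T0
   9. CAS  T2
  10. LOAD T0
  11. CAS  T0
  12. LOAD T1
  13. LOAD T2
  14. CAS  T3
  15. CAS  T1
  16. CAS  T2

Run B:
T0 LOAD — after: cnt=3, r=3 — load
T1 LOAD — after: cnt=3, r=3 — load
T0 CAS — after: cnt=4, r=3 — ok
T2 LOAD — after: cnt=4, r=4 — load
T1 CAS — after: cnt=4, r=3 — retry
T3 LOAD — after: cnt=4, r=4 — load
T0 LOAD — after: cnt=4, r=4 — load
T0 CAS — after: cnt=5, r=4 — ok
T2 CAS — after: cnt=5, r=4 — retry
T1 LOAD — after: cnt=5, r=5 — load
T2 LOAD — after: cnt=5, r=5 — load
T2 CAS — after: cnt=6, r=5 — ok
T1 CAS — after: cnt=6, r=5 — retry
T3 CAS — after: cnt=6, r=4 — retry
T3 LOAD — after: cnt=6, r=6 — load
T3 CAS — after: cnt=7, r=6 — ok

B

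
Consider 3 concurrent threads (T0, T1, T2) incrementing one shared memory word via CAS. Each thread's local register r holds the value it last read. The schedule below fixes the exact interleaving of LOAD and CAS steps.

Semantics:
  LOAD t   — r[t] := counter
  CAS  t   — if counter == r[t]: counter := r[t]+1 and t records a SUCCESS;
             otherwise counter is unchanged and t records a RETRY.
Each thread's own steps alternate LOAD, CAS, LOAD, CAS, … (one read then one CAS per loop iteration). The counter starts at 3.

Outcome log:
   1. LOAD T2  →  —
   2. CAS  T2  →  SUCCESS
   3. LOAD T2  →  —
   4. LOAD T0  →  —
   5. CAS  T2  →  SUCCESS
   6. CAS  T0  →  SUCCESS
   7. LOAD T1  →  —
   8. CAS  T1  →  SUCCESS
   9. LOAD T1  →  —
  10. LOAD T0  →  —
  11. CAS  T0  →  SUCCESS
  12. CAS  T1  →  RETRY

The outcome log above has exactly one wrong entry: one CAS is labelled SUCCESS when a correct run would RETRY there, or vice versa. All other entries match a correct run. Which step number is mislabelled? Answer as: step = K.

step = 6

Re-executing:
#1 T2 reads 3
#2 T2 CAS(3→4) writes; counter now 4
#3 T2 reads 4
#4 T0 reads 4
#5 T2 CAS(4→5) writes; counter now 5
#6 T0 CAS(4→5) fails; counter now 5
#7 T1 reads 5
#8 T1 CAS(5→6) writes; counter now 6
#9 T1 reads 6
#10 T0 reads 6
#11 T0 CAS(6→7) writes; counter now 7
#12 T1 CAS(6→7) fails; counter now 7
Mismatch at 6.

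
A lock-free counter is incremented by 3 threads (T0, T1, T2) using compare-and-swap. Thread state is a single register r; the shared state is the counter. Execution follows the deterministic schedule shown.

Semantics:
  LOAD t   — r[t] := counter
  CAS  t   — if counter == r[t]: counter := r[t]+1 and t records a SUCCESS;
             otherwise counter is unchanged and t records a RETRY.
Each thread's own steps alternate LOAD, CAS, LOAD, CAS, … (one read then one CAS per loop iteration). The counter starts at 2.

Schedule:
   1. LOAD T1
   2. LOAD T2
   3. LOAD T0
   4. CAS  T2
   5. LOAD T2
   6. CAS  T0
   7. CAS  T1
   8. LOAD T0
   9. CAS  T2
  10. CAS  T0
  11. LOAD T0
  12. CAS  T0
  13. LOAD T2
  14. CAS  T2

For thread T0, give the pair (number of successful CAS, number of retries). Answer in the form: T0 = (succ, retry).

   1) LOAD T1:  M=2  r_T1=2
   2) LOAD T2:  M=2  r_T2=2
   3) LOAD T0:  M=2  r_T0=2
   4) CAS  T2:  M=3  r_T2=2 ✓
   5) LOAD T2:  M=3  r_T2=3
   6) CAS  T0:  M=3  r_T0=2 ✗
   7) CAS  T1:  M=3  r_T1=2 ✗
   8) LOAD T0:  M=3  r_T0=3
   9) CAS  T2:  M=4  r_T2=3 ✓
  10) CAS  T0:  M=4  r_T0=3 ✗
  11) LOAD T0:  M=4  r_T0=4
  12) CAS  T0:  M=5  r_T0=4 ✓
  13) LOAD T2:  M=5  r_T2=5
  14) CAS  T2:  M=6  r_T2=5 ✓

T0 = (1, 2)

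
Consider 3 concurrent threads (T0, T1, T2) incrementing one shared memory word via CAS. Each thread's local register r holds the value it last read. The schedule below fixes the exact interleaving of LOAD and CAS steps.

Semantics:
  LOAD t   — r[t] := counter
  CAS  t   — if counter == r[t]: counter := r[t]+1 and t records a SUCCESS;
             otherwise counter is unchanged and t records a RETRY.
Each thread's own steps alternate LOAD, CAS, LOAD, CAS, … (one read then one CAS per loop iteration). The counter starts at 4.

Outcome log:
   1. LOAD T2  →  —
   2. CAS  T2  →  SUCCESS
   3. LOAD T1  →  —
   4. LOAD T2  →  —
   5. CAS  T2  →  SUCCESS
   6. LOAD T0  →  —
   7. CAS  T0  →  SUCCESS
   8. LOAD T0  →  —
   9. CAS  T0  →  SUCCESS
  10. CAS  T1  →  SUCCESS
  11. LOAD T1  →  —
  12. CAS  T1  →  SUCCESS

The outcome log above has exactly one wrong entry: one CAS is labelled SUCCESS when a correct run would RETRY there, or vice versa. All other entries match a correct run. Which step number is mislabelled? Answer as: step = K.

step = 10

Re-executing:
[1] T2.load  rd  (counter 4, T2.r 4)
[2] T2.cas  hit  (counter 5, T2.r 4)
[3] T1.load  rd  (counter 5, T1.r 5)
[4] T2.load  rd  (counter 5, T2.r 5)
[5] T2.cas  hit  (counter 6, T2.r 5)
[6] T0.load  rd  (counter 6, T0.r 6)
[7] T0.cas  hit  (counter 7, T0.r 6)
[8] T0.load  rd  (counter 7, T0.r 7)
[9] T0.cas  hit  (counter 8, T0.r 7)
[10] T1.cas  miss  (counter 8, T1.r 5)
[11] T1.load  rd  (counter 8, T1.r 8)
[12] T1.cas  hit  (counter 9, T1.r 8)
Flip is step 10.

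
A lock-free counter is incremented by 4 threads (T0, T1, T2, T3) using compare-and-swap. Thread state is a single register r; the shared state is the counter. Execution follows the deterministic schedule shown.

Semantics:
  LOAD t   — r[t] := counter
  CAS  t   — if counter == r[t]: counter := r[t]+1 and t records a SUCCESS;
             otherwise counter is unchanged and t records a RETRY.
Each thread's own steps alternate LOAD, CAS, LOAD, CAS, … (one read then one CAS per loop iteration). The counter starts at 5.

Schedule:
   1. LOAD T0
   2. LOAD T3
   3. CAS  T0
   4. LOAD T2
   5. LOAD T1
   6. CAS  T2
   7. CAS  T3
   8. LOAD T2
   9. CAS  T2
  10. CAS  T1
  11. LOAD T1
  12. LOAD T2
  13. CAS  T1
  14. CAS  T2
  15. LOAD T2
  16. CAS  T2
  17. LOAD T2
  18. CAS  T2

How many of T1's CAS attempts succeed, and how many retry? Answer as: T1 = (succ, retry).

step 1: T0 LOAD ⇒ load; ctr=5 reg=5
step 2: T3 LOAD ⇒ load; ctr=5 reg=5
step 3: T0 CAS ⇒ ok; ctr=6 reg=5
step 4: T2 LOAD ⇒ load; ctr=6 reg=6
step 5: T1 LOAD ⇒ load; ctr=6 reg=6
step 6: T2 CAS ⇒ ok; ctr=7 reg=6
step 7: T3 CAS ⇒ retry; ctr=7 reg=5
step 8: T2 LOAD ⇒ load; ctr=7 reg=7
step 9: T2 CAS ⇒ ok; ctr=8 reg=7
step 10: T1 CAS ⇒ retry; ctr=8 reg=6
step 11: T1 LOAD ⇒ load; ctr=8 reg=8
step 12: T2 LOAD ⇒ load; ctr=8 reg=8
step 13: T1 CAS ⇒ ok; ctr=9 reg=8
step 14: T2 CAS ⇒ retry; ctr=9 reg=8
step 15: T2 LOAD ⇒ load; ctr=9 reg=9
step 16: T2 CAS ⇒ ok; ctr=10 reg=9
step 17: T2 LOAD ⇒ load; ctr=10 reg=10
step 18: T2 CAS ⇒ ok; ctr=11 reg=10

T1 = (1, 1)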